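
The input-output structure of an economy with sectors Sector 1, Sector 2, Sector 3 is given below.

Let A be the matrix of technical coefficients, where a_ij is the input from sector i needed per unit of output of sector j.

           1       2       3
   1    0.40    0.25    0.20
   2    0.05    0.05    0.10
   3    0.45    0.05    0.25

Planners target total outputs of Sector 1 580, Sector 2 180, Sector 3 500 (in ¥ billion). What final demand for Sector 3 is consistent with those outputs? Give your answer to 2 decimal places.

I − A =
  [   0.60    -0.25    -0.20]
  [  -0.05     0.95    -0.10]
  [  -0.45    -0.05     0.75]
d = (I − A) x:
  d_1 = (+0.60)·580 + (-0.25)·180 + (-0.20)·500 = 203.00
  d_2 = (-0.05)·580 + (+0.95)·180 + (-0.10)·500 = 92.00
  d_3 = (-0.45)·580 + (-0.05)·180 + (+0.75)·500 = 105.00

d_3 = 105.00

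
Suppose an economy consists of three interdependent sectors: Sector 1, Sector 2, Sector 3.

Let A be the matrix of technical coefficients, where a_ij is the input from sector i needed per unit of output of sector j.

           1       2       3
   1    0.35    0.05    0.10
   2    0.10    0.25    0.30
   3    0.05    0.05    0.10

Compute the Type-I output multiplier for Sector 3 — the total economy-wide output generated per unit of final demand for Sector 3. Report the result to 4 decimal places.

m_3 = 1.8534

I − A =
  [   0.65    -0.05    -0.10]
  [  -0.10     0.75    -0.30]
  [  -0.05    -0.05     0.90]
Cofactors of I−A, C_ij = (−1)^(i+j)·(minor ij) (rows/columns in the sector order above):
  C_11 = (0.75)(0.90) − (-0.30)(-0.05) = 0.6600
  C_12 = −[(-0.10)(0.90) − (-0.30)(-0.05)] = 0.1050
  C_13 = (-0.10)(-0.05) − (0.75)(-0.05) = 0.0425
  C_21 = −[(-0.05)(0.90) − (-0.10)(-0.05)] = 0.0500
  C_22 = (0.65)(0.90) − (-0.10)(-0.05) = 0.5800
  C_23 = −[(0.65)(-0.05) − (-0.05)(-0.05)] = 0.0350
  C_31 = (-0.05)(-0.30) − (-0.10)(0.75) = 0.0900
  C_32 = −[(0.65)(-0.30) − (-0.10)(-0.10)] = 0.2050
  C_33 = (0.65)(0.75) − (-0.05)(-0.10) = 0.4825
det(I−A) = Σ_j (I−A)_1j·C_1j = (0.65)(0.6600) + (-0.05)(0.1050) + (-0.10)(0.0425) = 0.4195
adj(I−A) = Cᵀ =
  [ 0.6600   0.0500   0.0900]
  [ 0.1050   0.5800   0.2050]
  [ 0.0425   0.0350   0.4825]
(I − A)⁻¹ = adj(I−A) / det(I−A) ≈
  [   1.57330     0.11919     0.21454]
  [   0.25030     1.38260     0.48868]
  [   0.10131     0.08343     1.15018]
The output multiplier for sector j is the column-j sum of the Leontief inverse (I − A)⁻¹ = adj(I−A) / det(I−A).
Column 3 of adj(I−A): (0.0900, 0.2050, 0.4825); det(I−A) = 0.4195.
m_3 = (0.0900 + 0.2050 + 0.4825) / 0.4195 = 0.7775 / 0.4195 ≈ 1.8534.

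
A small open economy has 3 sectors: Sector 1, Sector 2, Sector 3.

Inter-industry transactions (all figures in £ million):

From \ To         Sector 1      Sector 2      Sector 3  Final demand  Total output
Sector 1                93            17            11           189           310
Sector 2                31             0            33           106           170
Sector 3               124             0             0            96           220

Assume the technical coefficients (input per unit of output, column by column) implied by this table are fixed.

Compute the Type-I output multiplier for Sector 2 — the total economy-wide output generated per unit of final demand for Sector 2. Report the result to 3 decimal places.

Technical coefficients a_ij = z_ij / X_j:
  a_11 = 93/310 = 0.30, a_21 = 31/310 = 0.10, a_31 = 124/310 = 0.40
  a_12 = 17/170 = 0.10, a_22 = 0/170 = 0.00, a_32 = 0/170 = 0.00
  a_13 = 11/220 = 0.05, a_23 = 33/220 = 0.15, a_33 = 0/220 = 0.00
I − A =
  [   0.70    -0.10    -0.05]
  [  -0.10     1.00    -0.15]
  [  -0.40     0.00     1.00]
Cofactors of I−A, C_ij = (−1)^(i+j)·(minor ij) (rows/columns in the sector order above):
  C_11 = (1.00)(1.00) − (-0.15)(0.00) = 1.0000
  C_12 = −[(-0.10)(1.00) − (-0.15)(-0.40)] = 0.1600
  C_13 = (-0.10)(0.00) − (1.00)(-0.40) = 0.4000
  C_21 = −[(-0.10)(1.00) − (-0.05)(0.00)] = 0.1000
  C_22 = (0.70)(1.00) − (-0.05)(-0.40) = 0.6800
  C_23 = −[(0.70)(0.00) − (-0.10)(-0.40)] = 0.0400
  C_31 = (-0.10)(-0.15) − (-0.05)(1.00) = 0.0650
  C_32 = −[(0.70)(-0.15) − (-0.05)(-0.10)] = 0.1100
  C_33 = (0.70)(1.00) − (-0.10)(-0.10) = 0.6900
det(I−A) = Σ_j (I−A)_1j·C_1j = (0.70)(1.0000) + (-0.10)(0.1600) + (-0.05)(0.4000) = 0.6640
adj(I−A) = Cᵀ =
  [ 1.0000   0.1000   0.0650]
  [ 0.1600   0.6800   0.1100]
  [ 0.4000   0.0400   0.6900]
(I − A)⁻¹ = adj(I−A) / det(I−A) ≈
  [   1.5060     0.1506     0.0979]
  [   0.2410     1.0241     0.1657]
  [   0.6024     0.0602     1.0392]
The output multiplier for sector j is the column-j sum of the Leontief inverse (I − A)⁻¹ = adj(I−A) / det(I−A).
Column 2 of adj(I−A): (0.1000, 0.6800, 0.0400); det(I−A) = 0.6640.
m_2 = (0.1000 + 0.6800 + 0.0400) / 0.6640 = 0.82 / 0.6640 ≈ 1.235.

m_2 = 1.235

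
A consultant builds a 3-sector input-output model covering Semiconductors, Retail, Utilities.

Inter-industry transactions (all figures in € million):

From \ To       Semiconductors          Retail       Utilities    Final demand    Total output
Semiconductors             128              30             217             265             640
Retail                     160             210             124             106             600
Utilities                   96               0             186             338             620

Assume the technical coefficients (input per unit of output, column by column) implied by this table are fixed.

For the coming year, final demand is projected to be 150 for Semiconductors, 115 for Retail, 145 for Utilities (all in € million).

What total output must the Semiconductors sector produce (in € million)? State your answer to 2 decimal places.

x_S = 333.87

Technical coefficients a_ij = z_ij / X_j:
  a_SS = 128/640 = 0.20, a_RS = 160/640 = 0.25, a_US = 96/640 = 0.15
  a_SR = 30/600 = 0.05, a_RR = 210/600 = 0.35, a_UR = 0/600 = 0.00
  a_SU = 217/620 = 0.35, a_RU = 124/620 = 0.20, a_UU = 186/620 = 0.30
I − A =
  [   0.80    -0.05    -0.35]
  [  -0.25     0.65    -0.20]
  [  -0.15     0.00     0.70]
Cofactors of I−A, C_ij = (−1)^(i+j)·(minor ij) (rows/columns in the sector order above):
  C_11 = (0.65)(0.70) − (-0.20)(0.00) = 0.4550
  C_12 = −[(-0.25)(0.70) − (-0.20)(-0.15)] = 0.2050
  C_13 = (-0.25)(0.00) − (0.65)(-0.15) = 0.0975
  C_21 = −[(-0.05)(0.70) − (-0.35)(0.00)] = 0.0350
  C_22 = (0.80)(0.70) − (-0.35)(-0.15) = 0.5075
  C_23 = −[(0.80)(0.00) − (-0.05)(-0.15)] = 0.0075
  C_31 = (-0.05)(-0.20) − (-0.35)(0.65) = 0.2375
  C_32 = −[(0.80)(-0.20) − (-0.35)(-0.25)] = 0.2475
  C_33 = (0.80)(0.65) − (-0.05)(-0.25) = 0.5075
det(I−A) = Σ_j (I−A)_1j·C_1j = (0.80)(0.4550) + (-0.05)(0.2050) + (-0.35)(0.0975) = 0.319625
adj(I−A) = Cᵀ =
  [ 0.4550   0.0350   0.2375]
  [ 0.2050   0.5075   0.2475]
  [ 0.0975   0.0075   0.5075]
(I − A)⁻¹ = adj(I−A) / det(I−A) ≈
  [   1.4235     0.1095     0.7431]
  [   0.6414     1.5878     0.7743]
  [   0.3050     0.0235     1.5878]
x = (I − A)⁻¹ d = adj(I−A)·d / det(I−A), with det(I−A) = 0.319625:
  x_S = (0.4550·150 + 0.0350·115 + 0.2375·145) / 0.319625 = 106.7125 / 0.319625 ≈ 333.87
  x_R = (0.2050·150 + 0.5075·115 + 0.2475·145) / 0.319625 = 125.00 / 0.319625 ≈ 391.08
  x_U = (0.0975·150 + 0.0075·115 + 0.5075·145) / 0.319625 = 89.075 / 0.319625 ≈ 278.69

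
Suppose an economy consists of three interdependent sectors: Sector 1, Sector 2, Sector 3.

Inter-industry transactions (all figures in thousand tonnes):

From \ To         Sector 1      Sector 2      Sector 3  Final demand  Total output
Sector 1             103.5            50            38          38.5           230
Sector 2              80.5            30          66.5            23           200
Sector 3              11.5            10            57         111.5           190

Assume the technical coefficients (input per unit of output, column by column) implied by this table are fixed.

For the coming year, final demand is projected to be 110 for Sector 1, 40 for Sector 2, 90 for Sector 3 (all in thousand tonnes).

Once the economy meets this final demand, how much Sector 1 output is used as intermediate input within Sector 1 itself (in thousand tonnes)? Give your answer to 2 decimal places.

z_11 = 176.44

Technical coefficients a_ij = z_ij / X_j:
  a_11 = 103.5/230 = 0.45, a_21 = 80.5/230 = 0.35, a_31 = 11.5/230 = 0.05
  a_12 = 50/200 = 0.25, a_22 = 30/200 = 0.15, a_32 = 10/200 = 0.05
  a_13 = 38/190 = 0.20, a_23 = 66.5/190 = 0.35, a_33 = 57/190 = 0.30
I − A =
  [   0.55    -0.25    -0.20]
  [  -0.35     0.85    -0.35]
  [  -0.05    -0.05     0.70]
Cofactors of I−A, C_ij = (−1)^(i+j)·(minor ij) (rows/columns in the sector order above):
  C_11 = (0.85)(0.70) − (-0.35)(-0.05) = 0.5775
  C_12 = −[(-0.35)(0.70) − (-0.35)(-0.05)] = 0.2625
  C_13 = (-0.35)(-0.05) − (0.85)(-0.05) = 0.0600
  C_21 = −[(-0.25)(0.70) − (-0.20)(-0.05)] = 0.1850
  C_22 = (0.55)(0.70) − (-0.20)(-0.05) = 0.3750
  C_23 = −[(0.55)(-0.05) − (-0.25)(-0.05)] = 0.0400
  C_31 = (-0.25)(-0.35) − (-0.20)(0.85) = 0.2575
  C_32 = −[(0.55)(-0.35) − (-0.20)(-0.35)] = 0.2625
  C_33 = (0.55)(0.85) − (-0.25)(-0.35) = 0.3800
det(I−A) = Σ_j (I−A)_1j·C_1j = (0.55)(0.5775) + (-0.25)(0.2625) + (-0.20)(0.0600) = 0.2400
adj(I−A) = Cᵀ =
  [ 0.5775   0.1850   0.2575]
  [ 0.2625   0.3750   0.2625]
  [ 0.0600   0.0400   0.3800]
(I − A)⁻¹ = adj(I−A) / det(I−A) ≈
  [   2.4063     0.7708     1.0729]
  [   1.0938     1.5625     1.0938]
  [   0.2500     0.1667     1.5833]
First solve x = (I − A)⁻¹ d = adj(I−A)·d / det(I−A); in particular x_1 = (0.5775·110 + 0.1850·40 + 0.2575·90) / 0.2400 = 94.10 / 0.2400 ≈ 392.0833.
Intermediate flow from 1 to 1: z_11 = a_11 · x_1 = 0.45 × 94.10 / 0.2400 = 42.345 / 0.2400 ≈ 176.44.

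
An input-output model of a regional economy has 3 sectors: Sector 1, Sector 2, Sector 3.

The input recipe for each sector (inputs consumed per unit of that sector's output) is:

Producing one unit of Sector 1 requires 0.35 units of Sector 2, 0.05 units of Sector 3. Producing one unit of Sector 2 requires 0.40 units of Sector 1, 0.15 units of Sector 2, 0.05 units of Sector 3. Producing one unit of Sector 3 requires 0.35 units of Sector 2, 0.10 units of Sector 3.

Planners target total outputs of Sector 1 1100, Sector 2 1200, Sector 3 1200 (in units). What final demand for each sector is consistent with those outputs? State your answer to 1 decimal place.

d_1 = 620.0, d_2 = 215.0, d_3 = 965.0

I − A =
  [   1.00    -0.40     0.00]
  [  -0.35     0.85    -0.35]
  [  -0.05    -0.05     0.90]
d = (I − A) x:
  d_1 = (+1.00)·1100 + (-0.40)·1200 + (+0.00)·1200 = 620.0
  d_2 = (-0.35)·1100 + (+0.85)·1200 + (-0.35)·1200 = 215.0
  d_3 = (-0.05)·1100 + (-0.05)·1200 + (+0.90)·1200 = 965.0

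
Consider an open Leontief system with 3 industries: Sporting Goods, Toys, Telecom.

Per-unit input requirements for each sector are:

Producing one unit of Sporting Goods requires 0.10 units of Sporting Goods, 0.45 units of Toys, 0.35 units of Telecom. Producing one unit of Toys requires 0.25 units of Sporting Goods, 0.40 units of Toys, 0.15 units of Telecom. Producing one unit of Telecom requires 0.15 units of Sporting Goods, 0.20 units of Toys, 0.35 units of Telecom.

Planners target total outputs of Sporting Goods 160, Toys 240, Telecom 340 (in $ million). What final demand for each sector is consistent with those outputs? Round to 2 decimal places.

d_1 = 33.00, d_2 = 4.00, d_3 = 129.00

I − A =
  [   0.90    -0.25    -0.15]
  [  -0.45     0.60    -0.20]
  [  -0.35    -0.15     0.65]
d = (I − A) x:
  d_1 = (+0.90)·160 + (-0.25)·240 + (-0.15)·340 = 33.00
  d_2 = (-0.45)·160 + (+0.60)·240 + (-0.20)·340 = 4.00
  d_3 = (-0.35)·160 + (-0.15)·240 + (+0.65)·340 = 129.00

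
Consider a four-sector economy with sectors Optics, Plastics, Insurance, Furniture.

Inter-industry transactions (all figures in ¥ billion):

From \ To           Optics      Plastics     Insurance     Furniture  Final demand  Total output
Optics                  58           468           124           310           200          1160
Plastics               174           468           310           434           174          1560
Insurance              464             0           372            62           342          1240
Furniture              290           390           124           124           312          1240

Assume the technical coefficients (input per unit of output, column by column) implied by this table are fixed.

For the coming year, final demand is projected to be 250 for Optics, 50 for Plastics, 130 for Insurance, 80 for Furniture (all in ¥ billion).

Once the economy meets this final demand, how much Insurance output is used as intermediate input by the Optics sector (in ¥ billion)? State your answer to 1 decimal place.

z_31 = 281.6

Technical coefficients a_ij = z_ij / X_j:
  a_11 = 58/1160 = 0.05, a_21 = 174/1160 = 0.15, a_31 = 464/1160 = 0.40, a_41 = 290/1160 = 0.25
  a_12 = 468/1560 = 0.30, a_22 = 468/1560 = 0.30, a_32 = 0/1560 = 0.00, a_42 = 390/1560 = 0.25
  a_13 = 124/1240 = 0.10, a_23 = 310/1240 = 0.25, a_33 = 372/1240 = 0.30, a_43 = 124/1240 = 0.10
  a_14 = 310/1240 = 0.25, a_24 = 434/1240 = 0.35, a_34 = 62/1240 = 0.05, a_44 = 124/1240 = 0.10
I − A =
  [   0.95    -0.30    -0.10    -0.25]
  [  -0.15     0.70    -0.25    -0.35]
  [  -0.40     0.00     0.70    -0.05]
  [  -0.25    -0.25    -0.10     0.90]
Compute the cofactors C_ij = (−1)^(i+j)·(3×3 minor ij) of I−A; the adjugate is their transpose:
adj(I−A) = Cᵀ =
  [ 0.373125   0.232500   0.165375   0.203250]
  [ 0.262125   0.502750   0.257375   0.282625]
  [ 0.227625   0.148625   0.395500   0.143000]
  [ 0.201750   0.220750   0.161375   0.376000]
det(I−A) = Σ_j (I−A)_1j·C_1j = (0.95)(0.373125) + (-0.30)(0.262125) + (-0.10)(0.227625) + (-0.25)(0.201750) = 0.20263125
(I − A)⁻¹ = adj(I−A) / det(I−A) ≈
  [   1.8414     1.1474     0.8161     1.0031]
  [   1.2936     2.4811     1.2702     1.3948]
  [   1.1233     0.7335     1.9518     0.7057]
  [   0.9957     1.0894     0.7964     1.8556]
First solve x = (I − A)⁻¹ d = adj(I−A)·d / det(I−A); in particular x_1 = (0.373125·250 + 0.232500·50 + 0.165375·130 + 0.203250·80) / 0.20263125 = 142.665 / 0.20263125 ≈ 704.062.
Intermediate flow from 3 to 1: z_31 = a_31 · x_1 = 0.40 × 142.665 / 0.20263125 = 57.066 / 0.20263125 ≈ 281.6.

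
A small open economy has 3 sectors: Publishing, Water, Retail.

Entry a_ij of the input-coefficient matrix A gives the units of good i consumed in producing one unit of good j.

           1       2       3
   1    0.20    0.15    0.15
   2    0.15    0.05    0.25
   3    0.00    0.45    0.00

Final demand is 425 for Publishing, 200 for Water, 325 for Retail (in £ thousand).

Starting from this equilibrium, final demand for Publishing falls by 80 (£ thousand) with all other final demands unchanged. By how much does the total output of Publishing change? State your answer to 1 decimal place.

Δx_1 = -105.1

I − A =
  [   0.80    -0.15    -0.15]
  [  -0.15     0.95    -0.25]
  [   0.00    -0.45     1.00]
Cofactors of I−A, C_ij = (−1)^(i+j)·(minor ij) (rows/columns in the sector order above):
  C_11 = (0.95)(1.00) − (-0.25)(-0.45) = 0.8375
  C_12 = −[(-0.15)(1.00) − (-0.25)(0.00)] = 0.1500
  C_13 = (-0.15)(-0.45) − (0.95)(0.00) = 0.0675
  C_21 = −[(-0.15)(1.00) − (-0.15)(-0.45)] = 0.2175
  C_22 = (0.80)(1.00) − (-0.15)(0.00) = 0.8000
  C_23 = −[(0.80)(-0.45) − (-0.15)(0.00)] = 0.3600
  C_31 = (-0.15)(-0.25) − (-0.15)(0.95) = 0.1800
  C_32 = −[(0.80)(-0.25) − (-0.15)(-0.15)] = 0.2225
  C_33 = (0.80)(0.95) − (-0.15)(-0.15) = 0.7375
det(I−A) = Σ_j (I−A)_1j·C_1j = (0.80)(0.8375) + (-0.15)(0.1500) + (-0.15)(0.0675) = 0.637375
adj(I−A) = Cᵀ =
  [ 0.8375   0.2175   0.1800]
  [ 0.1500   0.8000   0.2225]
  [ 0.0675   0.3600   0.7375]
(I − A)⁻¹ = adj(I−A) / det(I−A) ≈
  [   1.3140     0.3412     0.2824]
  [   0.2353     1.2551     0.3491]
  [   0.1059     0.5648     1.1571]
Δx = (I − A)⁻¹ Δd with Δd having -80 in the Publishing component and 0 elsewhere.
So Δx_1 = L_11 · (-80), where L_11 = adj(I−A)_11 / det(I−A) = 0.8375 / 0.637375.
Δx_1 = 0.8375 × (-80) / 0.637375 = -67.00 / 0.637375 ≈ -105.1.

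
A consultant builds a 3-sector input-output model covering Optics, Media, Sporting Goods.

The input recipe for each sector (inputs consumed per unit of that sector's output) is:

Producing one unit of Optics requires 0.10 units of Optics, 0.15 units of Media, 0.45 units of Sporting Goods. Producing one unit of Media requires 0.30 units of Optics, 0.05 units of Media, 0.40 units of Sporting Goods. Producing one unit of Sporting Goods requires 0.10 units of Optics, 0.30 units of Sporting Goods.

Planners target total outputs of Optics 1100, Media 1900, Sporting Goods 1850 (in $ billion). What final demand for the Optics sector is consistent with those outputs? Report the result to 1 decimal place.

d_1 = 235.0

I − A =
  [   0.90    -0.30    -0.10]
  [  -0.15     0.95     0.00]
  [  -0.45    -0.40     0.70]
d = (I − A) x:
  d_1 = (+0.90)·1100 + (-0.30)·1900 + (-0.10)·1850 = 235.0
  d_2 = (-0.15)·1100 + (+0.95)·1900 + (+0.00)·1850 = 1640.0
  d_3 = (-0.45)·1100 + (-0.40)·1900 + (+0.70)·1850 = 40.0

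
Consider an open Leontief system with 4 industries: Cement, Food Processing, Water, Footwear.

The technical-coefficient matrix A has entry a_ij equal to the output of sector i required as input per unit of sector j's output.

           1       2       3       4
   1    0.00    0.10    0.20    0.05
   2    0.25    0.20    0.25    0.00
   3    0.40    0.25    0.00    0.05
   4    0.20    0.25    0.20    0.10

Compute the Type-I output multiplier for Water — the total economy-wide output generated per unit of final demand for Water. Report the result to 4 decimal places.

I − A =
  [   1.00    -0.10    -0.20    -0.05]
  [  -0.25     0.80    -0.25     0.00]
  [  -0.40    -0.25     1.00    -0.05]
  [  -0.20    -0.25    -0.20     0.90]
Compute the cofactors C_ij = (−1)^(i+j)·(3×3 minor ij) of I−A; the adjugate is their transpose:
adj(I−A) = Cᵀ =
  [ 0.652625   0.151500   0.177625   0.046125]
  [ 0.315000   0.802000   0.270000   0.032500]
  [ 0.355375   0.277000   0.686375   0.057875]
  [ 0.311500   0.318000   0.267000   0.626000]
det(I−A) = Σ_j (I−A)_1j·C_1j = (1.00)(0.652625) + (-0.10)(0.315000) + (-0.20)(0.355375) + (-0.05)(0.311500) = 0.534475
(I − A)⁻¹ = adj(I−A) / det(I−A) ≈
  [   1.22106     0.28346     0.33234     0.08630]
  [   0.58936     1.50054     0.50517     0.06081]
  [   0.66490     0.51827     1.28420     0.10828]
  [   0.58281     0.59498     0.49956     1.17124]
The output multiplier for sector j is the column-j sum of the Leontief inverse (I − A)⁻¹ = adj(I−A) / det(I−A).
Column 3 of adj(I−A): (0.177625, 0.270000, 0.686375, 0.267000); det(I−A) = 0.534475.
m_3 = (0.177625 + 0.270000 + 0.686375 + 0.267000) / 0.534475 = 1.401 / 0.534475 ≈ 2.6213.

m_3 = 2.6213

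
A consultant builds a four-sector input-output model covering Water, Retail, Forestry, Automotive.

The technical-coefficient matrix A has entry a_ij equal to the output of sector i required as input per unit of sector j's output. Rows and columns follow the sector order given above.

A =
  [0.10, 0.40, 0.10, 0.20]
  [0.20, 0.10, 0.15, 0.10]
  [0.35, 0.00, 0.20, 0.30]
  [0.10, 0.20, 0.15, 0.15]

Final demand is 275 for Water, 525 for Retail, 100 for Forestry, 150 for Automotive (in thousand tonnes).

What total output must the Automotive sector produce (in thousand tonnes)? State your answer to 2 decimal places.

I − A =
  [   0.90    -0.40    -0.10    -0.20]
  [  -0.20     0.90    -0.15    -0.10]
  [  -0.35     0.00     0.80    -0.30]
  [  -0.10    -0.20    -0.15     0.85]
Compute the cofactors C_ij = (−1)^(i+j)·(3×3 minor ij) of I−A; the adjugate is their transpose:
adj(I−A) = Cᵀ =
  [ 0.546500   0.292000   0.164500   0.221000]
  [ 0.189375   0.512250   0.149250   0.157500]
  [ 0.299750   0.199000   0.572500   0.296000]
  [ 0.161750   0.190000   0.155500   0.531500]
det(I−A) = Σ_j (I−A)_1j·C_1j = (0.90)(0.546500) + (-0.40)(0.189375) + (-0.10)(0.299750) + (-0.20)(0.161750) = 0.353775
(I − A)⁻¹ = adj(I−A) / det(I−A) ≈
  [   1.5448     0.8254     0.4650     0.6247]
  [   0.5353     1.4480     0.4219     0.4452]
  [   0.8473     0.5625     1.6183     0.8367]
  [   0.4572     0.5371     0.4395     1.5024]
x = (I − A)⁻¹ d = adj(I−A)·d / det(I−A), with det(I−A) = 0.353775:
  x_W = (0.546500·275 + 0.292000·525 + 0.164500·100 + 0.221000·150) / 0.353775 = 353.1875 / 0.353775 ≈ 998.34
  x_R = (0.189375·275 + 0.512250·525 + 0.149250·100 + 0.157500·150) / 0.353775 = 359.559375 / 0.353775 ≈ 1016.35
  x_F = (0.299750·275 + 0.199000·525 + 0.572500·100 + 0.296000·150) / 0.353775 = 288.55625 / 0.353775 ≈ 815.65
  x_A = (0.161750·275 + 0.190000·525 + 0.155500·100 + 0.531500·150) / 0.353775 = 239.50625 / 0.353775 ≈ 677.00

x_A = 677.00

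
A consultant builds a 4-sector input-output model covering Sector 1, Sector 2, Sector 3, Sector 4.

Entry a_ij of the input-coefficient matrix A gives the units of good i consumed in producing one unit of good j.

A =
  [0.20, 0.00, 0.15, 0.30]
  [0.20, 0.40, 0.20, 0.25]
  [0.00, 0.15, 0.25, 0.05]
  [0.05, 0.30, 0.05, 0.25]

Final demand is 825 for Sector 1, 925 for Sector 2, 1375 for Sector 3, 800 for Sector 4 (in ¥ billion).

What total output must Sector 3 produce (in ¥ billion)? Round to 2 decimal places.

x_3 = 3055.88

I − A =
  [   0.80     0.00    -0.15    -0.30]
  [  -0.20     0.60    -0.20    -0.25]
  [   0.00    -0.15     0.75    -0.05]
  [  -0.05    -0.30    -0.05     0.75]
Compute the cofactors C_ij = (−1)^(i+j)·(3×3 minor ij) of I−A; the adjugate is their transpose:
adj(I−A) = Cᵀ =
  [ 0.252375   0.088875   0.083250   0.136125]
  [ 0.121875   0.436375   0.154375   0.204500]
  [ 0.028875   0.099750   0.273000   0.063000]
  [ 0.067500   0.187125   0.085500   0.331500]
det(I−A) = Σ_j (I−A)_1j·C_1j = (0.80)(0.252375) + (0.00)(0.121875) + (-0.15)(0.028875) + (-0.30)(0.067500) = 0.17731875
(I − A)⁻¹ = adj(I−A) / det(I−A) ≈
  [   1.4233     0.5012     0.4695     0.7677]
  [   0.6873     2.4610     0.8706     1.1533]
  [   0.1628     0.5625     1.5396     0.3553]
  [   0.3807     1.0553     0.4822     1.8695]
x = (I − A)⁻¹ d = adj(I−A)·d / det(I−A), with det(I−A) = 0.17731875:
  x_1 = (0.252375·825 + 0.088875·925 + 0.083250·1375 + 0.136125·800) / 0.17731875 = 513.7875 / 0.17731875 ≈ 2897.54
  x_2 = (0.121875·825 + 0.436375·925 + 0.154375·1375 + 0.204500·800) / 0.17731875 = 880.059375 / 0.17731875 ≈ 4963.15
  x_3 = (0.028875·825 + 0.099750·925 + 0.273000·1375 + 0.063000·800) / 0.17731875 = 541.865625 / 0.17731875 ≈ 3055.88
  x_4 = (0.067500·825 + 0.187125·925 + 0.085500·1375 + 0.331500·800) / 0.17731875 = 611.540625 / 0.17731875 ≈ 3448.82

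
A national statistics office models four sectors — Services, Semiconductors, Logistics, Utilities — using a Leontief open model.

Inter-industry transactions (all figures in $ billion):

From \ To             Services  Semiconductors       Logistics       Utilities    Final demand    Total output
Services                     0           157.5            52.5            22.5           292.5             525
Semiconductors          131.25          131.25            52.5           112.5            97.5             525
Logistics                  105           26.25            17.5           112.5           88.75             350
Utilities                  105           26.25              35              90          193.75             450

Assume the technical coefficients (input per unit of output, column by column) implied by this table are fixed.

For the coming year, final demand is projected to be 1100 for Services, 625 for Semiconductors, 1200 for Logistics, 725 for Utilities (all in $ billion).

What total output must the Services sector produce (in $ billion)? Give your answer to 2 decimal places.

Technical coefficients a_ij = z_ij / X_j:
  a_11 = 0/525 = 0.00, a_21 = 131.25/525 = 0.25, a_31 = 105/525 = 0.20, a_41 = 105/525 = 0.20
  a_12 = 157.5/525 = 0.30, a_22 = 131.25/525 = 0.25, a_32 = 26.25/525 = 0.05, a_42 = 26.25/525 = 0.05
  a_13 = 52.5/350 = 0.15, a_23 = 52.5/350 = 0.15, a_33 = 17.5/350 = 0.05, a_43 = 35/350 = 0.10
  a_14 = 22.5/450 = 0.05, a_24 = 112.5/450 = 0.25, a_34 = 112.5/450 = 0.25, a_44 = 90/450 = 0.20
I − A =
  [   1.00    -0.30    -0.15    -0.05]
  [  -0.25     0.75    -0.15    -0.25]
  [  -0.20    -0.05     0.95    -0.25]
  [  -0.20    -0.05    -0.10     0.80]
Compute the cofactors C_ij = (−1)^(i+j)·(3×3 minor ij) of I−A; the adjugate is their transpose:
adj(I−A) = Cᵀ =
  [ 0.530250   0.231000   0.135750   0.147750]
  [ 0.267750   0.693000   0.182250   0.290250]
  [ 0.170625   0.115500   0.504375   0.204375]
  [ 0.170625   0.115500   0.108375   0.600375]
det(I−A) = Σ_j (I−A)_1j·C_1j = (1.00)(0.530250) + (-0.30)(0.267750) + (-0.15)(0.170625) + (-0.05)(0.170625) = 0.4158
(I − A)⁻¹ = adj(I−A) / det(I−A) ≈
  [   1.2753     0.5556     0.3265     0.3553]
  [   0.6439     1.6667     0.4383     0.6981]
  [   0.4104     0.2778     1.2130     0.4915]
  [   0.4104     0.2778     0.2606     1.4439]
x = (I − A)⁻¹ d = adj(I−A)·d / det(I−A), with det(I−A) = 0.4158:
  x_1 = (0.530250·1100 + 0.231000·625 + 0.135750·1200 + 0.147750·725) / 0.4158 = 997.66875 / 0.4158 ≈ 2399.40
  x_2 = (0.267750·1100 + 0.693000·625 + 0.182250·1200 + 0.290250·725) / 0.4158 = 1156.78125 / 0.4158 ≈ 2782.06
  x_3 = (0.170625·1100 + 0.115500·625 + 0.504375·1200 + 0.204375·725) / 0.4158 = 1013.296875 / 0.4158 ≈ 2436.98
  x_4 = (0.170625·1100 + 0.115500·625 + 0.108375·1200 + 0.600375·725) / 0.4158 = 825.196875 / 0.4158 ≈ 1984.60

x_1 = 2399.40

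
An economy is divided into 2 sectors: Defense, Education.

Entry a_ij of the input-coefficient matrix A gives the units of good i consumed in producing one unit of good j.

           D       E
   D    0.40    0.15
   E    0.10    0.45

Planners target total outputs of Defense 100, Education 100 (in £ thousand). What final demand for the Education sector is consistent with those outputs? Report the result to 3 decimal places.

I − A =
  [   0.60    -0.15]
  [  -0.10     0.55]
d = (I − A) x:
  d_D = (+0.60)·100 + (-0.15)·100 = 45.000
  d_E = (-0.10)·100 + (+0.55)·100 = 45.000

d_E = 45.000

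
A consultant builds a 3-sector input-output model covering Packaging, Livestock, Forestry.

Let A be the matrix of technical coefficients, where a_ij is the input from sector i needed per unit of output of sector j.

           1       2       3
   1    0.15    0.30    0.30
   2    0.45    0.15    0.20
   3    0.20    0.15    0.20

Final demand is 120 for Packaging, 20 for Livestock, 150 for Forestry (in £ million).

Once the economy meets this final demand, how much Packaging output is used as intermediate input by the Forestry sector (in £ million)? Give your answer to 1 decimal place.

z_13 = 100.0

I − A =
  [   0.85    -0.30    -0.30]
  [  -0.45     0.85    -0.20]
  [  -0.20    -0.15     0.80]
Cofactors of I−A, C_ij = (−1)^(i+j)·(minor ij) (rows/columns in the sector order above):
  C_11 = (0.85)(0.80) − (-0.20)(-0.15) = 0.6500
  C_12 = −[(-0.45)(0.80) − (-0.20)(-0.20)] = 0.4000
  C_13 = (-0.45)(-0.15) − (0.85)(-0.20) = 0.2375
  C_21 = −[(-0.30)(0.80) − (-0.30)(-0.15)] = 0.2850
  C_22 = (0.85)(0.80) − (-0.30)(-0.20) = 0.6200
  C_23 = −[(0.85)(-0.15) − (-0.30)(-0.20)] = 0.1875
  C_31 = (-0.30)(-0.20) − (-0.30)(0.85) = 0.3150
  C_32 = −[(0.85)(-0.20) − (-0.30)(-0.45)] = 0.3050
  C_33 = (0.85)(0.85) − (-0.30)(-0.45) = 0.5875
det(I−A) = Σ_j (I−A)_1j·C_1j = (0.85)(0.6500) + (-0.30)(0.4000) + (-0.30)(0.2375) = 0.36125
adj(I−A) = Cᵀ =
  [ 0.6500   0.2850   0.3150]
  [ 0.4000   0.6200   0.3050]
  [ 0.2375   0.1875   0.5875]
(I − A)⁻¹ = adj(I−A) / det(I−A) ≈
  [   1.7993     0.7889     0.8720]
  [   1.1073     1.7163     0.8443]
  [   0.6574     0.5190     1.6263]
First solve x = (I − A)⁻¹ d = adj(I−A)·d / det(I−A); in particular x_3 = (0.2375·120 + 0.1875·20 + 0.5875·150) / 0.36125 = 120.375 / 0.36125 ≈ 333.218.
Intermediate flow from 1 to 3: z_13 = a_13 · x_3 = 0.30 × 120.375 / 0.36125 = 36.1125 / 0.36125 ≈ 100.0.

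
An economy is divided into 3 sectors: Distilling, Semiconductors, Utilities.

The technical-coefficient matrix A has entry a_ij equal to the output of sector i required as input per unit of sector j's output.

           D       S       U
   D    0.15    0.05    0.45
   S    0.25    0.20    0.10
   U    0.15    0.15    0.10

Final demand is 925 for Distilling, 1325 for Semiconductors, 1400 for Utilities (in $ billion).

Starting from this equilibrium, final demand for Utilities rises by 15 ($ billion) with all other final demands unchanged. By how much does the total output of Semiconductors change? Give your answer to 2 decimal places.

Δx_S = 5.74

I − A =
  [   0.85    -0.05    -0.45]
  [  -0.25     0.80    -0.10]
  [  -0.15    -0.15     0.90]
Cofactors of I−A, C_ij = (−1)^(i+j)·(minor ij) (rows/columns in the sector order above):
  C_11 = (0.80)(0.90) − (-0.10)(-0.15) = 0.7050
  C_12 = −[(-0.25)(0.90) − (-0.10)(-0.15)] = 0.2400
  C_13 = (-0.25)(-0.15) − (0.80)(-0.15) = 0.1575
  C_21 = −[(-0.05)(0.90) − (-0.45)(-0.15)] = 0.1125
  C_22 = (0.85)(0.90) − (-0.45)(-0.15) = 0.6975
  C_23 = −[(0.85)(-0.15) − (-0.05)(-0.15)] = 0.1350
  C_31 = (-0.05)(-0.10) − (-0.45)(0.80) = 0.3650
  C_32 = −[(0.85)(-0.10) − (-0.45)(-0.25)] = 0.1975
  C_33 = (0.85)(0.80) − (-0.05)(-0.25) = 0.6675
det(I−A) = Σ_j (I−A)_1j·C_1j = (0.85)(0.7050) + (-0.05)(0.2400) + (-0.45)(0.1575) = 0.516375
adj(I−A) = Cᵀ =
  [ 0.7050   0.1125   0.3650]
  [ 0.2400   0.6975   0.1975]
  [ 0.1575   0.1350   0.6675]
(I − A)⁻¹ = adj(I−A) / det(I−A) ≈
  [   1.3653     0.2179     0.7069]
  [   0.4648     1.3508     0.3825]
  [   0.3050     0.2614     1.2927]
Δx = (I − A)⁻¹ Δd with Δd having +15 in the Utilities component and 0 elsewhere.
So Δx_S = L_SU · (+15), where L_SU = adj(I−A)_SU / det(I−A) = 0.1975 / 0.516375.
Δx_S = 0.1975 × (+15) / 0.516375 = 2.9625 / 0.516375 ≈ 5.74.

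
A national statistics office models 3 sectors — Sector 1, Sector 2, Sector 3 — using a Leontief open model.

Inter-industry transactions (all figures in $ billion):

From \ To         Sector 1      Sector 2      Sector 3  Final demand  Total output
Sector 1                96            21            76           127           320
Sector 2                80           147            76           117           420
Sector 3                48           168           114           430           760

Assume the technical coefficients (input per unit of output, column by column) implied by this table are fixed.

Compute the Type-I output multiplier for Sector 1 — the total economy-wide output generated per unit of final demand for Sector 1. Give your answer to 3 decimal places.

m_1 = 2.862

Technical coefficients a_ij = z_ij / X_j:
  a_11 = 96/320 = 0.30, a_21 = 80/320 = 0.25, a_31 = 48/320 = 0.15
  a_12 = 21/420 = 0.05, a_22 = 147/420 = 0.35, a_32 = 168/420 = 0.40
  a_13 = 76/760 = 0.10, a_23 = 76/760 = 0.10, a_33 = 114/760 = 0.15
I − A =
  [   0.70    -0.05    -0.10]
  [  -0.25     0.65    -0.10]
  [  -0.15    -0.40     0.85]
Cofactors of I−A, C_ij = (−1)^(i+j)·(minor ij) (rows/columns in the sector order above):
  C_11 = (0.65)(0.85) − (-0.10)(-0.40) = 0.5125
  C_12 = −[(-0.25)(0.85) − (-0.10)(-0.15)] = 0.2275
  C_13 = (-0.25)(-0.40) − (0.65)(-0.15) = 0.1975
  C_21 = −[(-0.05)(0.85) − (-0.10)(-0.40)] = 0.0825
  C_22 = (0.70)(0.85) − (-0.10)(-0.15) = 0.5800
  C_23 = −[(0.70)(-0.40) − (-0.05)(-0.15)] = 0.2875
  C_31 = (-0.05)(-0.10) − (-0.10)(0.65) = 0.0700
  C_32 = −[(0.70)(-0.10) − (-0.10)(-0.25)] = 0.0950
  C_33 = (0.70)(0.65) − (-0.05)(-0.25) = 0.4425
det(I−A) = Σ_j (I−A)_1j·C_1j = (0.70)(0.5125) + (-0.05)(0.2275) + (-0.10)(0.1975) = 0.327625
adj(I−A) = Cᵀ =
  [ 0.5125   0.0825   0.0700]
  [ 0.2275   0.5800   0.0950]
  [ 0.1975   0.2875   0.4425]
(I − A)⁻¹ = adj(I−A) / det(I−A) ≈
  [   1.5643     0.2518     0.2137]
  [   0.6944     1.7703     0.2900]
  [   0.6028     0.8775     1.3506]
The output multiplier for sector j is the column-j sum of the Leontief inverse (I − A)⁻¹ = adj(I−A) / det(I−A).
Column 1 of adj(I−A): (0.5125, 0.2275, 0.1975); det(I−A) = 0.327625.
m_1 = (0.5125 + 0.2275 + 0.1975) / 0.327625 = 0.9375 / 0.327625 ≈ 2.862.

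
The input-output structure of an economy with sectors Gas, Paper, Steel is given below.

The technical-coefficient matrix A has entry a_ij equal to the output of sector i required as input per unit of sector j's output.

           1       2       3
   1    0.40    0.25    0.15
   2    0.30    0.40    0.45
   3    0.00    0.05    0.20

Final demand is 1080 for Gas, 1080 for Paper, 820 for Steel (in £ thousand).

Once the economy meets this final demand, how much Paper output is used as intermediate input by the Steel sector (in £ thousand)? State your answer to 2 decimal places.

z_23 = 598.52

I − A =
  [   0.60    -0.25    -0.15]
  [  -0.30     0.60    -0.45]
  [   0.00    -0.05     0.80]
Cofactors of I−A, C_ij = (−1)^(i+j)·(minor ij) (rows/columns in the sector order above):
  C_11 = (0.60)(0.80) − (-0.45)(-0.05) = 0.4575
  C_12 = −[(-0.30)(0.80) − (-0.45)(0.00)] = 0.2400
  C_13 = (-0.30)(-0.05) − (0.60)(0.00) = 0.0150
  C_21 = −[(-0.25)(0.80) − (-0.15)(-0.05)] = 0.2075
  C_22 = (0.60)(0.80) − (-0.15)(0.00) = 0.4800
  C_23 = −[(0.60)(-0.05) − (-0.25)(0.00)] = 0.0300
  C_31 = (-0.25)(-0.45) − (-0.15)(0.60) = 0.2025
  C_32 = −[(0.60)(-0.45) − (-0.15)(-0.30)] = 0.3150
  C_33 = (0.60)(0.60) − (-0.25)(-0.30) = 0.2850
det(I−A) = Σ_j (I−A)_1j·C_1j = (0.60)(0.4575) + (-0.25)(0.2400) + (-0.15)(0.0150) = 0.21225
adj(I−A) = Cᵀ =
  [ 0.4575   0.2075   0.2025]
  [ 0.2400   0.4800   0.3150]
  [ 0.0150   0.0300   0.2850]
(I − A)⁻¹ = adj(I−A) / det(I−A) ≈
  [   2.1555     0.9776     0.9541]
  [   1.1307     2.2615     1.4841]
  [   0.0707     0.1413     1.3428]
First solve x = (I − A)⁻¹ d = adj(I−A)·d / det(I−A); in particular x_3 = (0.0150·1080 + 0.0300·1080 + 0.2850·820) / 0.21225 = 282.30 / 0.21225 ≈ 1330.0353.
Intermediate flow from 2 to 3: z_23 = a_23 · x_3 = 0.45 × 282.30 / 0.21225 = 127.035 / 0.21225 ≈ 598.52.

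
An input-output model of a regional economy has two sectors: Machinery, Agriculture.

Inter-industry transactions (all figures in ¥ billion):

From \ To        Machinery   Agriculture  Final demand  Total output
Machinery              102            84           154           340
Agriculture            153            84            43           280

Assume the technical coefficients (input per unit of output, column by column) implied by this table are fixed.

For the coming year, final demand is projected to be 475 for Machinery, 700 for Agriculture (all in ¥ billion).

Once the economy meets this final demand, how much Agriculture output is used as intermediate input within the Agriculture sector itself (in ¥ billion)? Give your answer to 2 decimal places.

z_22 = 594.72

Technical coefficients a_ij = z_ij / X_j:
  a_11 = 102/340 = 0.30, a_21 = 153/340 = 0.45
  a_12 = 84/280 = 0.30, a_22 = 84/280 = 0.30
I − A =
  [   0.70    -0.30]
  [  -0.45     0.70]
det(I−A) = (0.70)(0.70) − (-0.30)(-0.45) = 0.3550
adj(I−A) = [[0.70, 0.30], [0.45, 0.70]]
(I − A)⁻¹ = adj(I−A) / det(I−A) ≈
  [   1.9718     0.8451]
  [   1.2676     1.9718]
First solve x = (I − A)⁻¹ d = adj(I−A)·d / det(I−A); in particular x_2 = (0.45·475 + 0.70·700) / 0.3550 = 703.75 / 0.3550 ≈ 1982.3944.
Intermediate flow from 2 to 2: z_22 = a_22 · x_2 = 0.30 × 703.75 / 0.3550 = 211.125 / 0.3550 ≈ 594.72.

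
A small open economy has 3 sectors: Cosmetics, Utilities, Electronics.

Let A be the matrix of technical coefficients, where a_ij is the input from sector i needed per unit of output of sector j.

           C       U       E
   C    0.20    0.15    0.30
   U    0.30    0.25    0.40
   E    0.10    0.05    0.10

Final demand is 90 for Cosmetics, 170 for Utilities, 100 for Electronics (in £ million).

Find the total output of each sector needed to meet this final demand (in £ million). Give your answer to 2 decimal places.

x_C = 250.72, x_U = 413.32, x_E = 161.93

I − A =
  [   0.80    -0.15    -0.30]
  [  -0.30     0.75    -0.40]
  [  -0.10    -0.05     0.90]
Cofactors of I−A, C_ij = (−1)^(i+j)·(minor ij) (rows/columns in the sector order above):
  C_11 = (0.75)(0.90) − (-0.40)(-0.05) = 0.6550
  C_12 = −[(-0.30)(0.90) − (-0.40)(-0.10)] = 0.3100
  C_13 = (-0.30)(-0.05) − (0.75)(-0.10) = 0.0900
  C_21 = −[(-0.15)(0.90) − (-0.30)(-0.05)] = 0.1500
  C_22 = (0.80)(0.90) − (-0.30)(-0.10) = 0.6900
  C_23 = −[(0.80)(-0.05) − (-0.15)(-0.10)] = 0.0550
  C_31 = (-0.15)(-0.40) − (-0.30)(0.75) = 0.2850
  C_32 = −[(0.80)(-0.40) − (-0.30)(-0.30)] = 0.4100
  C_33 = (0.80)(0.75) − (-0.15)(-0.30) = 0.5550
det(I−A) = Σ_j (I−A)_1j·C_1j = (0.80)(0.6550) + (-0.15)(0.3100) + (-0.30)(0.0900) = 0.4505
adj(I−A) = Cᵀ =
  [ 0.6550   0.1500   0.2850]
  [ 0.3100   0.6900   0.4100]
  [ 0.0900   0.0550   0.5550]
(I − A)⁻¹ = adj(I−A) / det(I−A) ≈
  [   1.4539     0.3330     0.6326]
  [   0.6881     1.5316     0.9101]
  [   0.1998     0.1221     1.2320]
x = (I − A)⁻¹ d = adj(I−A)·d / det(I−A), with det(I−A) = 0.4505:
  x_C = (0.6550·90 + 0.1500·170 + 0.2850·100) / 0.4505 = 112.95 / 0.4505 ≈ 250.72
  x_U = (0.3100·90 + 0.6900·170 + 0.4100·100) / 0.4505 = 186.20 / 0.4505 ≈ 413.32
  x_E = (0.0900·90 + 0.0550·170 + 0.5550·100) / 0.4505 = 72.95 / 0.4505 ≈ 161.93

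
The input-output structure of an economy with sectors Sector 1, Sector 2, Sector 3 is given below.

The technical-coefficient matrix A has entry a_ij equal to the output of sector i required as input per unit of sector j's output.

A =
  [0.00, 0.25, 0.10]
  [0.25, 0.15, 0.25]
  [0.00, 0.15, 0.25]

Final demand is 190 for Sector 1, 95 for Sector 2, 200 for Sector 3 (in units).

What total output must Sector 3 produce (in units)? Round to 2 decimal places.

I − A =
  [   1.00    -0.25    -0.10]
  [  -0.25     0.85    -0.25]
  [   0.00    -0.15     0.75]
Cofactors of I−A, C_ij = (−1)^(i+j)·(minor ij) (rows/columns in the sector order above):
  C_11 = (0.85)(0.75) − (-0.25)(-0.15) = 0.6000
  C_12 = −[(-0.25)(0.75) − (-0.25)(0.00)] = 0.1875
  C_13 = (-0.25)(-0.15) − (0.85)(0.00) = 0.0375
  C_21 = −[(-0.25)(0.75) − (-0.10)(-0.15)] = 0.2025
  C_22 = (1.00)(0.75) − (-0.10)(0.00) = 0.7500
  C_23 = −[(1.00)(-0.15) − (-0.25)(0.00)] = 0.1500
  C_31 = (-0.25)(-0.25) − (-0.10)(0.85) = 0.1475
  C_32 = −[(1.00)(-0.25) − (-0.10)(-0.25)] = 0.2750
  C_33 = (1.00)(0.85) − (-0.25)(-0.25) = 0.7875
det(I−A) = Σ_j (I−A)_1j·C_1j = (1.00)(0.6000) + (-0.25)(0.1875) + (-0.10)(0.0375) = 0.549375
adj(I−A) = Cᵀ =
  [ 0.6000   0.2025   0.1475]
  [ 0.1875   0.7500   0.2750]
  [ 0.0375   0.1500   0.7875]
(I − A)⁻¹ = adj(I−A) / det(I−A) ≈
  [   1.0922     0.3686     0.2685]
  [   0.3413     1.3652     0.5006]
  [   0.0683     0.2730     1.4334]
x = (I − A)⁻¹ d = adj(I−A)·d / det(I−A), with det(I−A) = 0.549375:
  x_1 = (0.6000·190 + 0.2025·95 + 0.1475·200) / 0.549375 = 162.7375 / 0.549375 ≈ 296.22
  x_2 = (0.1875·190 + 0.7500·95 + 0.2750·200) / 0.549375 = 161.875 / 0.549375 ≈ 294.65
  x_3 = (0.0375·190 + 0.1500·95 + 0.7875·200) / 0.549375 = 178.875 / 0.549375 ≈ 325.60

x_3 = 325.60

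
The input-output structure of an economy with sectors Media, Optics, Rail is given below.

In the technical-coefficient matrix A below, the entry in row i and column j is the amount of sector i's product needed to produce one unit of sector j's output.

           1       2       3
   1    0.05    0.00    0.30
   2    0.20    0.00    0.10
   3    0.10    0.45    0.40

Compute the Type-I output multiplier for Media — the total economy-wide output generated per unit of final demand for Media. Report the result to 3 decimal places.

m_1 = 1.861

I − A =
  [   0.95     0.00    -0.30]
  [  -0.20     1.00    -0.10]
  [  -0.10    -0.45     0.60]
Cofactors of I−A, C_ij = (−1)^(i+j)·(minor ij) (rows/columns in the sector order above):
  C_11 = (1.00)(0.60) − (-0.10)(-0.45) = 0.5550
  C_12 = −[(-0.20)(0.60) − (-0.10)(-0.10)] = 0.1300
  C_13 = (-0.20)(-0.45) − (1.00)(-0.10) = 0.1900
  C_21 = −[(0.00)(0.60) − (-0.30)(-0.45)] = 0.1350
  C_22 = (0.95)(0.60) − (-0.30)(-0.10) = 0.5400
  C_23 = −[(0.95)(-0.45) − (0.00)(-0.10)] = 0.4275
  C_31 = (0.00)(-0.10) − (-0.30)(1.00) = 0.3000
  C_32 = −[(0.95)(-0.10) − (-0.30)(-0.20)] = 0.1550
  C_33 = (0.95)(1.00) − (0.00)(-0.20) = 0.9500
det(I−A) = Σ_j (I−A)_1j·C_1j = (0.95)(0.5550) + (0.00)(0.1300) + (-0.30)(0.1900) = 0.47025
adj(I−A) = Cᵀ =
  [ 0.5550   0.1350   0.3000]
  [ 0.1300   0.5400   0.1550]
  [ 0.1900   0.4275   0.9500]
(I − A)⁻¹ = adj(I−A) / det(I−A) ≈
  [   1.1802     0.2871     0.6380]
  [   0.2764     1.1483     0.3296]
  [   0.4040     0.9091     2.0202]
The output multiplier for sector j is the column-j sum of the Leontief inverse (I − A)⁻¹ = adj(I−A) / det(I−A).
Column 1 of adj(I−A): (0.5550, 0.1300, 0.1900); det(I−A) = 0.47025.
m_1 = (0.5550 + 0.1300 + 0.1900) / 0.47025 = 0.875 / 0.47025 ≈ 1.861.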